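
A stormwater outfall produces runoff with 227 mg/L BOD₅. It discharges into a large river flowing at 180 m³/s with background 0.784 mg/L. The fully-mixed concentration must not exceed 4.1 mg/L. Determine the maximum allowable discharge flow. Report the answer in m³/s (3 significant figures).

Mass balance at complete mixing: C_std·(Q_w + Q_r) = Q_w·C_e + Q_r·C_b.
Rearranging, Q_w = Q_r·(C_std − C_b)/(C_e − C_std) = 180·(4.1 − 0.784) / (227 − 4.1) = 2.678 m³/s.

2.68 m³/s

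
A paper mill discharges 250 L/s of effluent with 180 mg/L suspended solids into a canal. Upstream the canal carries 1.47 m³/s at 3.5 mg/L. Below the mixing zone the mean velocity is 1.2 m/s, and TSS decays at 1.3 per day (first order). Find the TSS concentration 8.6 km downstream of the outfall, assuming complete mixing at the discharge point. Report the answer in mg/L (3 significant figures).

250 L/s = 0.25 m³/s.
After complete mixing, C₀ = (0.25·180 + 1.47·3.5) / 1.72 = 29.15 mg/L.
Travel time t = 8600 m / 1.2 m/s = 7167 s = 0.08295 d.
C = 29.15·exp(−1.3·0.08295) = 29.15·0.8978 = 26.17 mg/L.

26.2 mg/L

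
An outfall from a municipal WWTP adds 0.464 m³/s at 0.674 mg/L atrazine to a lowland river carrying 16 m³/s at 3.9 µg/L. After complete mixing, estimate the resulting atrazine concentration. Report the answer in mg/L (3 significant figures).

3.9 µg/L = 0.0039 mg/L.
Flow-weighted mixing gives C = (0.464·0.674 + 16·0.0039) / (0.464 + 16) = 0.3751/16.46 = 0.02279 mg/L.

0.0228 mg/L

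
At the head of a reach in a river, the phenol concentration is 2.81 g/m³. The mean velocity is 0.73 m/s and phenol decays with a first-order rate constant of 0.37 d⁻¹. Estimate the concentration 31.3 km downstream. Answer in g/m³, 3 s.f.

Travel time t = 31.3 km / 0.73 m/s = 3.13e+04/0.73 = 4.288e+04 s = 0.4963 d.
First-order decay: C = 2.81·exp(−0.37·0.4963) = 2.81·0.8323 = 2.339 g/m³.

2.34 g/m³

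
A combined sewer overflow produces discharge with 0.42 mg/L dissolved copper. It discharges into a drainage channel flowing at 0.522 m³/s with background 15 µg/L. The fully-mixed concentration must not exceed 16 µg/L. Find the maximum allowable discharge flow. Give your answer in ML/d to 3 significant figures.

15 µg/L = 0.015 mg/L.
16 µg/L = 0.016 mg/L.
Mass balance at complete mixing: C_std·(Q_w + Q_r) = Q_w·C_e + Q_r·C_b.
Rearranging, Q_w = Q_r·(C_std − C_b)/(C_e − C_std) = 0.522·(0.016 − 0.015) / (0.42 − 0.016) = 0.001292 m³/s.
= 0.1116 ML/d.

0.112 ML/d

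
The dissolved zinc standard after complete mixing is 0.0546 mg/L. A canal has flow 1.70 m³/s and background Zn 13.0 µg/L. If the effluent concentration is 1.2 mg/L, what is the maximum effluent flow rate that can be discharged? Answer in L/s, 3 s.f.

61.7 L/s

13.0 µg/L = 0.013 mg/L.
Mass balance at complete mixing: C_std·(Q_w + Q_r) = Q_w·C_e + Q_r·C_b.
Rearranging, Q_w = Q_r·(C_std − C_b)/(C_e − C_std) = 1.70·(0.0546 − 0.013) / (1.2 − 0.0546) = 0.06174 m³/s.
= 61.74 L/s.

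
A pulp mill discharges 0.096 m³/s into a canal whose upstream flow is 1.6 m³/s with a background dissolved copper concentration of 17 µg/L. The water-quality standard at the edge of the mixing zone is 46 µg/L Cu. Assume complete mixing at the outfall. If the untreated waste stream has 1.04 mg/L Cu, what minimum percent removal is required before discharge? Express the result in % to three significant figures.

17 µg/L = 0.017 mg/L.
46 µg/L = 0.046 mg/L.
Mass balance: 0.046·1.696 = 0.096·Cₑ + 1.6·0.017.
Cₑ = (0.07802 − 0.0272) / 0.096 = 0.5293 mg/L.
Required removal = 1 − 0.5293/1.04 = 49.1 %.

49.1 %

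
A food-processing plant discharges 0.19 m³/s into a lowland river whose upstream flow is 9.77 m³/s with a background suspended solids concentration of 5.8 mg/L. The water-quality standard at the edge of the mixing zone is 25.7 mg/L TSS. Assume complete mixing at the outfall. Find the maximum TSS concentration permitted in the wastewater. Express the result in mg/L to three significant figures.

Mass balance: 25.7·9.96 = 0.19·Cₑ + 9.77·5.8.
Cₑ = (256 − 56.67) / 0.19 = 1049 mg/L.

1050 mg/L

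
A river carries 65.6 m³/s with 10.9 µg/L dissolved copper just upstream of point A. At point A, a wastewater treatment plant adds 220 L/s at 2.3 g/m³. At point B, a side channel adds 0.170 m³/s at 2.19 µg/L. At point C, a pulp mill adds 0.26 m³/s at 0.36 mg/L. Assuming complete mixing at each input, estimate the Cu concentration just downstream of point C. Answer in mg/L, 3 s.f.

0.0198 mg/L

10.9 µg/L = 0.0109 mg/L.
220 L/s = 0.22 m³/s.
After input A: C = (65.6·0.0109 + 0.22·2.3) / 65.82 = 0.01855 mg/L.
2.19 µg/L = 0.00219 mg/L.
After input B: C = (65.82·0.01855 + 0.17·0.00219) / 65.99 = 0.01851 mg/L.
After input C: C = (65.99·0.01851 + 0.26·0.36) / 66.25 = 0.01985 mg/L.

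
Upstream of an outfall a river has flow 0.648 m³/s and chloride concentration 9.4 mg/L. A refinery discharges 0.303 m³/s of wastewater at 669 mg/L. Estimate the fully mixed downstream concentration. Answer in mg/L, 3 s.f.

220 mg/L

By mass balance at complete mixing, C = (0.303·669 + 0.648·9.4) / (0.303 + 0.648) = 208.8/0.951 = 219.6 mg/L.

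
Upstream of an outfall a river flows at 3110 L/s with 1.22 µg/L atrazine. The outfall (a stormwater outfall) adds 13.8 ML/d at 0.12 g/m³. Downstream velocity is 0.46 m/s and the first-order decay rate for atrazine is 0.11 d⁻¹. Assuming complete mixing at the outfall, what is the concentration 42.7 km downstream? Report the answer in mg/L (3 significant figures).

0.00624 mg/L

13.8 ML/d = 0.1597 m³/s.
3110 L/s = 3.11 m³/s.
1.22 µg/L = 0.00122 mg/L.
After complete mixing, C₀ = (0.1597·0.12 + 3.11·0.00122) / 3.27 = 0.007022 mg/L.
Travel time t = 4.27e+04 m / 0.46 m/s = 9.283e+04 s = 1.074 d.
C = 0.007022·exp(−0.11·1.074) = 0.007022·0.8885 = 0.00624 mg/L.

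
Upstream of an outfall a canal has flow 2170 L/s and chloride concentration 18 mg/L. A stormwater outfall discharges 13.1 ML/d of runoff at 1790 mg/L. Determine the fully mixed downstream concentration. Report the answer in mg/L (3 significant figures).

13.1 ML/d = 0.1516 m³/s.
2170 L/s = 2.17 m³/s.
Conservation of mass across the mixing zone: C = (0.1516·1790 + 2.17·18) / (0.1516 + 2.17) = 310.5/2.322 = 133.7 mg/L.

134 mg/L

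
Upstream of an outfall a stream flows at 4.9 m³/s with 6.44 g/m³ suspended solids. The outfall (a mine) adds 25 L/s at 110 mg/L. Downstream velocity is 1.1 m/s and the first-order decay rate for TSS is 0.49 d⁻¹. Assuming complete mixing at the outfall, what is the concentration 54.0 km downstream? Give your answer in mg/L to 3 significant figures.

5.27 mg/L

25 L/s = 0.025 m³/s.
After complete mixing, C₀ = (0.025·110 + 4.9·6.44) / 4.925 = 6.966 mg/L.
Travel time t = 5.4e+04 m / 1.1 m/s = 4.909e+04 s = 0.5682 d.
C = 6.966·exp(−0.49·0.5682) = 6.966·0.757 = 5.273 mg/L.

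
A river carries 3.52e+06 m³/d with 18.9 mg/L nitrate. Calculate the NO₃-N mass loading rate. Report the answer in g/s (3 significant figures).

3.52e+06 m³/d = 40.74 m³/s.
Mass flux = Q·C = 40.74 m³/s × 18.9 g/m³ = 770 g/s.

770 g/s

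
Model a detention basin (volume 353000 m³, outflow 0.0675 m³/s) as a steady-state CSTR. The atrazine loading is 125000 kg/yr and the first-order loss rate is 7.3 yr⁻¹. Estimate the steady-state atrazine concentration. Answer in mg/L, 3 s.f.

26.6 mg/L

Outflow Q = 0.0675 m³/s × 3.156e+07 s/yr = 2.13e+06 m³/yr.
Steady-state CSTR mass balance: W = Q·C + k·V·C, so C = W/(Q + kV).
Q + kV = 2.13e+06 + 7.3·353000 = 4.707e+06 m³/yr.
C = 125000/4.707e+06 = 0.02656 kg/m³ = 26.56 mg/L.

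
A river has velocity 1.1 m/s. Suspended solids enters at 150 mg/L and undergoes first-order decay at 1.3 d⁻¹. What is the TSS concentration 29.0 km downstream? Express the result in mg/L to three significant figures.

Travel time t = 29.0 km / 1.1 m/s = 2.9e+04/1.1 = 2.636e+04 s = 0.3051 d.
First-order decay: C = 150·exp(−1.3·0.3051) = 150·0.6726 = 100.9 mg/L.

101 mg/L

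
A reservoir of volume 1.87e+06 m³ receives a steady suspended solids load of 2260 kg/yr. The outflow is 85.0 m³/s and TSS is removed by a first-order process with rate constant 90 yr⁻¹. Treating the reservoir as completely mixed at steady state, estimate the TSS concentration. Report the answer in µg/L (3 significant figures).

0.793 µg/L

Outflow Q = 85.0 m³/s × 3.156e+07 s/yr = 2.682e+09 m³/yr.
Steady-state CSTR mass balance: W = Q·C + k·V·C, so C = W/(Q + kV).
Q + kV = 2.682e+09 + 90·1.87e+06 = 2.851e+09 m³/yr.
C = 2260/2.851e+09 = 7.928e-07 kg/m³ = 0.0007928 mg/L = 0.7928 µg/L.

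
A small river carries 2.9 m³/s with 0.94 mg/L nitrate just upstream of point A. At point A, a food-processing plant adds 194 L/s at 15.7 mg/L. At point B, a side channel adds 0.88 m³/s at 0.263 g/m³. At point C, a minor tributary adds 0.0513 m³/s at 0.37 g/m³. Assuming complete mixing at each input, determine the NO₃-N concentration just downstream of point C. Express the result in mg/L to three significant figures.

194 L/s = 0.194 m³/s.
After input A: C = (2.9·0.94 + 0.194·15.7) / 3.094 = 1.865 mg/L.
After input B: C = (3.094·1.865 + 0.88·0.263) / 3.974 = 1.511 mg/L.
After input C: C = (3.974·1.511 + 0.0513·0.37) / 4.025 = 1.496 mg/L.

1.50 mg/L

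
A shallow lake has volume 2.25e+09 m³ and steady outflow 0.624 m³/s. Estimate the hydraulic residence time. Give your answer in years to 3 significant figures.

114 yr

Q = 0.624 m³/s × 3.156e+07 s/yr = 1.969e+07 m³/yr.
Hydraulic residence time τ = V/Q = 2.25e+09/1.969e+07 = 114.3 yr.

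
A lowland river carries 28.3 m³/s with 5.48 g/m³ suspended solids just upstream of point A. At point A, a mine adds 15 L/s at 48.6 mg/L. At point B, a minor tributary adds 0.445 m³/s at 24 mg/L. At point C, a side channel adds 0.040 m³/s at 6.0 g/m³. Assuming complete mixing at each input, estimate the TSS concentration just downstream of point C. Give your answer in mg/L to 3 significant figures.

5.79 mg/L

15 L/s = 0.015 m³/s.
After input A: C = (28.3·5.48 + 0.015·48.6) / 28.32 = 5.503 mg/L.
After input B: C = (28.32·5.503 + 0.445·24) / 28.76 = 5.789 mg/L.
After input C: C = (28.76·5.789 + 0.04·6) / 28.8 = 5.789 mg/L.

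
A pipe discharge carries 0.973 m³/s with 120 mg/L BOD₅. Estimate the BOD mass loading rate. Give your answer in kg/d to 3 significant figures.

10100 kg/d

Mass flux = Q·C = 0.973 m³/s × 120 g/m³ = 116.8 g/s.
= 116.8 g/s × 86.4 = 1.009e+04 kg/d.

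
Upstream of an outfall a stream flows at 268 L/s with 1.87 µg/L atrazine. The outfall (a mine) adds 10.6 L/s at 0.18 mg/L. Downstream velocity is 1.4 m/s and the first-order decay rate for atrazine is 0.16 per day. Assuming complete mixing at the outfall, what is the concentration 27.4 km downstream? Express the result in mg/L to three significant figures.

0.00834 mg/L

10.6 L/s = 0.0106 m³/s.
268 L/s = 0.268 m³/s.
1.87 µg/L = 0.00187 mg/L.
After complete mixing, C₀ = (0.0106·0.18 + 0.268·0.00187) / 0.2786 = 0.008647 mg/L.
Travel time t = 2.74e+04 m / 1.4 m/s = 1.957e+04 s = 0.2265 d.
C = 0.008647·exp(−0.16·0.2265) = 0.008647·0.9644 = 0.00834 mg/L.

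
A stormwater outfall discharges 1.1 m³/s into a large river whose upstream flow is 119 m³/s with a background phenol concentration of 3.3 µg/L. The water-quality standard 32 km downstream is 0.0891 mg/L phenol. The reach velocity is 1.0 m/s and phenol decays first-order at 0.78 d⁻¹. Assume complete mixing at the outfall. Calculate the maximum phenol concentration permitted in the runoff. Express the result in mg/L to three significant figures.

12.6 mg/L

3.3 µg/L = 0.0033 mg/L.
Travel time to the compliance point: t = 3.2e+04/1.0 = 3.2e+04 s = 0.3704 d; decay factor exp(−0.78·0.3704) = 0.7491.
So the concentration just after mixing may be at most 0.0891/0.7491 = 0.1189 mg/L.
Mass balance: 0.1189·120.1 = 1.1·Cₑ + 119·0.0033.
Cₑ = (14.29 − 0.3927) / 1.1 = 12.63 mg/L.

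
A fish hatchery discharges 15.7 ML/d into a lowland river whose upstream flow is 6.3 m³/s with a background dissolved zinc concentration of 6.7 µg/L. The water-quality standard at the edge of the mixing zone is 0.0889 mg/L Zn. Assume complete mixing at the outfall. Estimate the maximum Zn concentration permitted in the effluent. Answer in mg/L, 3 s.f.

2.94 mg/L

15.7 ML/d = 0.1817 m³/s.
6.7 µg/L = 0.0067 mg/L.
Mass balance: 0.0889·6.482 = 0.1817·Cₑ + 6.3·0.0067.
Cₑ = (0.5762 − 0.04221) / 0.1817 = 2.939 mg/L.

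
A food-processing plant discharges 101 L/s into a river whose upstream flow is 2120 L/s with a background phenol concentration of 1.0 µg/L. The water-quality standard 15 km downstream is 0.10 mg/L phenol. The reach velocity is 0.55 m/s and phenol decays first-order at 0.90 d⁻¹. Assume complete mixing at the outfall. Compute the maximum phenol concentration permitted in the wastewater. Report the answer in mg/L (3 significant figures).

2.90 mg/L

101 L/s = 0.101 m³/s.
2120 L/s = 2.12 m³/s.
1.0 µg/L = 0.001 mg/L.
Travel time to the compliance point: t = 1.5e+04/0.55 = 2.727e+04 s = 0.3157 d; decay factor exp(−0.90·0.3157) = 0.7527.
So the concentration just after mixing may be at most 0.1/0.7527 = 0.1329 mg/L.
Mass balance: 0.1329·2.221 = 0.101·Cₑ + 2.12·0.001.
Cₑ = (0.2951 − 0.00212) / 0.101 = 2.901 mg/L.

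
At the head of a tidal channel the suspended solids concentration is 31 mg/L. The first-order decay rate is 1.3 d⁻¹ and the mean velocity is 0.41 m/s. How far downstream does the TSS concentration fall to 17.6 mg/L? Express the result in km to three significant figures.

From C = C₀·e^(−kt), t = ln(C₀/C)/k = ln(31/17.6)/1.3 = 0.5661/1.3 = 0.4355 d.
Distance = v·t = 0.41 m/s × 3.762e+04 s = 1.543e+04 m = 15.43 km.

15.4 km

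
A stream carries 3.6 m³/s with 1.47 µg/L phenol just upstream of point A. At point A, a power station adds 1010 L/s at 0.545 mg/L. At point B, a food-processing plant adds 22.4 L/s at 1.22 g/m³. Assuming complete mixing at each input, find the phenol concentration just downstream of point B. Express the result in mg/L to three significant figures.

0.126 mg/L

1.47 µg/L = 0.00147 mg/L.
1010 L/s = 1.01 m³/s.
After input A: C = (3.6·0.00147 + 1.01·0.545) / 4.61 = 0.1206 mg/L.
22.4 L/s = 0.0224 m³/s.
After input B: C = (4.61·0.1206 + 0.0224·1.22) / 4.632 = 0.1259 mg/L.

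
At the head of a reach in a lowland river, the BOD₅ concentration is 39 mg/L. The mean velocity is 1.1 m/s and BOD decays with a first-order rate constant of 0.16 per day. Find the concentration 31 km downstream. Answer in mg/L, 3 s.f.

37.0 mg/L

Travel time t = 31 km / 1.1 m/s = 3.1e+04/1.1 = 2.818e+04 s = 0.3262 d.
First-order decay: C = 39·exp(−0.16·0.3262) = 39·0.9491 = 37.02 mg/L.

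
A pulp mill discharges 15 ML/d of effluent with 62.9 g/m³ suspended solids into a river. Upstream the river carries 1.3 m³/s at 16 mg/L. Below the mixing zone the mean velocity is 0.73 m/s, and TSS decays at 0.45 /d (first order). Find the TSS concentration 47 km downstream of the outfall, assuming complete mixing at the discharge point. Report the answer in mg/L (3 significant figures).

15.4 mg/L

15 ML/d = 0.1736 m³/s.
After complete mixing, C₀ = (0.1736·62.9 + 1.3·16) / 1.474 = 21.53 mg/L.
Travel time t = 4.7e+04 m / 0.73 m/s = 6.438e+04 s = 0.7452 d.
C = 21.53·exp(−0.45·0.7452) = 21.53·0.7151 = 15.39 mg/L.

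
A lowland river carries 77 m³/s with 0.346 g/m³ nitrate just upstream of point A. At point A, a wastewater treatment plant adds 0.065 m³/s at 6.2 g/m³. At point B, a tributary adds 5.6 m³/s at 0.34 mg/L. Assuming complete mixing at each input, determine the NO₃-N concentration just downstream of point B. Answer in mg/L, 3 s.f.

0.350 mg/L

After input A: C = (77·0.346 + 0.065·6.2) / 77.06 = 0.3509 mg/L.
After input B: C = (77.06·0.3509 + 5.6·0.34) / 82.66 = 0.3502 mg/L.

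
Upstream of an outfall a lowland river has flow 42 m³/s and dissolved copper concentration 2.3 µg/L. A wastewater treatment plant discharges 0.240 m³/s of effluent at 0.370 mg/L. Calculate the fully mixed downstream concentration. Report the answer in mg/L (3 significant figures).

0.00439 mg/L

2.3 µg/L = 0.0023 mg/L.
Flow-weighted mixing gives C = (0.24·0.37 + 42·0.0023) / (0.24 + 42) = 0.1854/42.24 = 0.004389 mg/L.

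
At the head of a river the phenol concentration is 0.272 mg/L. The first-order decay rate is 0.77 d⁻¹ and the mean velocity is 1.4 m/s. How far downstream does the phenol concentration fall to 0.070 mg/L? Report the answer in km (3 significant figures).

From C = C₀·e^(−kt), t = ln(C₀/C)/k = ln(0.272/0.070)/0.77 = 1.357/0.77 = 1.763 d.
Distance = v·t = 1.4 m/s × 1.523e+05 s = 2.132e+05 m = 213.2 km.

213 km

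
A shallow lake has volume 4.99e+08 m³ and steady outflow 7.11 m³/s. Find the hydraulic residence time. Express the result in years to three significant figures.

Q = 7.11 m³/s × 3.156e+07 s/yr = 2.244e+08 m³/yr.
Hydraulic residence time τ = V/Q = 4.99e+08/2.244e+08 = 2.224 yr.

2.22 yr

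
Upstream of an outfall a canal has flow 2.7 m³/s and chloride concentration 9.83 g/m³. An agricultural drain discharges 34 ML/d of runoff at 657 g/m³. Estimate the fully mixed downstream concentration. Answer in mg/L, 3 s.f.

92.2 mg/L

34 ML/d = 0.3935 m³/s.
By mass balance at complete mixing, C = (0.3935·657 + 2.7·9.83) / (0.3935 + 2.7) = 285.1/3.094 = 92.15 mg/L.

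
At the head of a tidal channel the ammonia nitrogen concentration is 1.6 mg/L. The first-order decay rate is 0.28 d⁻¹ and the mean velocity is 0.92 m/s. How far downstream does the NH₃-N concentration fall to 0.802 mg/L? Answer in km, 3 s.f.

196 km

From C = C₀·e^(−kt), t = ln(C₀/C)/k = ln(1.6/0.802)/0.28 = 0.6907/0.28 = 2.467 d.
Distance = v·t = 0.92 m/s × 2.131e+05 s = 1.961e+05 m = 196.1 km.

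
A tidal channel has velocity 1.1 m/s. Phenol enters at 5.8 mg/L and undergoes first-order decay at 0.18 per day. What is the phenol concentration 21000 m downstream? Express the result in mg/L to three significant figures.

Travel time t = 21000 m / 1.1 m/s = 2.1e+04/1.1 = 1.909e+04 s = 0.221 d.
First-order decay: C = 5.8·exp(−0.18·0.221) = 5.8·0.961 = 5.574 mg/L.

5.57 mg/L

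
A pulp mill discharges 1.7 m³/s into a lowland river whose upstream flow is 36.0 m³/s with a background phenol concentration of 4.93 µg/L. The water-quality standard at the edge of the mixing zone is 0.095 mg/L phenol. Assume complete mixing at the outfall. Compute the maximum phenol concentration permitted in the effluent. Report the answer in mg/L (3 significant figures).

2.00 mg/L

4.93 µg/L = 0.00493 mg/L.
Mass balance: 0.095·37.7 = 1.7·Cₑ + 36·0.00493.
Cₑ = (3.582 − 0.1775) / 1.7 = 2.002 mg/L.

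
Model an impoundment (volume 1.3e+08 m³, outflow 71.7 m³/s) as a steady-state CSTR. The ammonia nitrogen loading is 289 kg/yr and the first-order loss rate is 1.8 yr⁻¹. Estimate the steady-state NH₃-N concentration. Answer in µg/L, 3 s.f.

0.116 µg/L

Outflow Q = 71.7 m³/s × 3.156e+07 s/yr = 2.263e+09 m³/yr.
Steady-state CSTR mass balance: W = Q·C + k·V·C, so C = W/(Q + kV).
Q + kV = 2.263e+09 + 1.8·1.3e+08 = 2.497e+09 m³/yr.
C = 289/2.497e+09 = 1.158e-07 kg/m³ = 0.0001158 mg/L = 0.1158 µg/L.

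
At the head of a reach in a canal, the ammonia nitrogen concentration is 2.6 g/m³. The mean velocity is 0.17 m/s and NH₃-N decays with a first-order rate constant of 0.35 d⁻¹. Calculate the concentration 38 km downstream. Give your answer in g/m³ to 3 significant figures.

1.05 g/m³

Travel time t = 38 km / 0.17 m/s = 3.8e+04/0.17 = 2.235e+05 s = 2.587 d.
First-order decay: C = 2.6·exp(−0.35·2.587) = 2.6·0.4043 = 1.051 g/m³.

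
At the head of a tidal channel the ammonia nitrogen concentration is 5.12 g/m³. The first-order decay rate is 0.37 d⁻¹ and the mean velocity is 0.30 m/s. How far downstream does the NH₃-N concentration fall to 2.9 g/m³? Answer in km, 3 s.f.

From C = C₀·e^(−kt), t = ln(C₀/C)/k = ln(5.12/2.9)/0.37 = 0.5684/0.37 = 1.536 d.
Distance = v·t = 0.30 m/s × 1.327e+05 s = 3.982e+04 m = 39.82 km.

39.8 km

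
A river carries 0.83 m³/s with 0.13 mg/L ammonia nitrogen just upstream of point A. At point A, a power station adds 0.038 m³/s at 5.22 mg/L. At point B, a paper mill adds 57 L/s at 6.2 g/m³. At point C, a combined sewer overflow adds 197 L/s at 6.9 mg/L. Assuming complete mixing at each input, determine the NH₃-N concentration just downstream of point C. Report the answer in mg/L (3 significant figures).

1.80 mg/L

After input A: C = (0.83·0.13 + 0.038·5.22) / 0.868 = 0.3528 mg/L.
57 L/s = 0.057 m³/s.
After input B: C = (0.868·0.3528 + 0.057·6.2) / 0.925 = 0.7131 mg/L.
197 L/s = 0.197 m³/s.
After input C: C = (0.925·0.7131 + 0.197·6.9) / 1.122 = 1.799 mg/L.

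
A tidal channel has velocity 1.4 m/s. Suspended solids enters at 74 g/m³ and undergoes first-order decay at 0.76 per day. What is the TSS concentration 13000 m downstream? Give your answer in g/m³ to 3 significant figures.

Travel time t = 13000 m / 1.4 m/s = 1.3e+04/1.4 = 9286 s = 0.1075 d.
First-order decay: C = 74·exp(−0.76·0.1075) = 74·0.9216 = 68.2 g/m³.

68.2 g/m³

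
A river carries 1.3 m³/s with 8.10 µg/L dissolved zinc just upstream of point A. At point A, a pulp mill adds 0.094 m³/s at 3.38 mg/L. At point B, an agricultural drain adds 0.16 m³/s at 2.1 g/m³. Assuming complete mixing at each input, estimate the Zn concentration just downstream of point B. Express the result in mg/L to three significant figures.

0.427 mg/L

8.10 µg/L = 0.0081 mg/L.
After input A: C = (1.3·0.0081 + 0.094·3.38) / 1.394 = 0.2355 mg/L.
After input B: C = (1.394·0.2355 + 0.16·2.1) / 1.554 = 0.4274 mg/L.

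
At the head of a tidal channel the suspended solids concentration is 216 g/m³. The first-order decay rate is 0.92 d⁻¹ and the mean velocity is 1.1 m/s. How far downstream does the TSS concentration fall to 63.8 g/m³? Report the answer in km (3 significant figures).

From C = C₀·e^(−kt), t = ln(C₀/C)/k = ln(216/63.8)/0.92 = 1.22/0.92 = 1.326 d.
Distance = v·t = 1.1 m/s × 1.145e+05 s = 1.26e+05 m = 126 km.

126 km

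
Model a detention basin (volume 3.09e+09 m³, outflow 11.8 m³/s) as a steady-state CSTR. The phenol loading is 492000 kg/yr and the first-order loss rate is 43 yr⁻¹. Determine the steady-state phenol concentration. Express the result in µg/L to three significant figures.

3.69 µg/L

Outflow Q = 11.8 m³/s × 3.156e+07 s/yr = 3.724e+08 m³/yr.
Steady-state CSTR mass balance: W = Q·C + k·V·C, so C = W/(Q + kV).
Q + kV = 3.724e+08 + 43·3.09e+09 = 1.332e+11 m³/yr.
C = 492000/1.332e+11 = 3.693e-06 kg/m³ = 0.003693 mg/L = 3.693 µg/L.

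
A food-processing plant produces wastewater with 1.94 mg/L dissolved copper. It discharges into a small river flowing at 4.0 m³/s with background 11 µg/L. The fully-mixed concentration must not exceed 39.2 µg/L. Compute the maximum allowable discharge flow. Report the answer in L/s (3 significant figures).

59.3 L/s

11 µg/L = 0.011 mg/L.
39.2 µg/L = 0.0392 mg/L.
Mass balance at complete mixing: C_std·(Q_w + Q_r) = Q_w·C_e + Q_r·C_b.
Rearranging, Q_w = Q_r·(C_std − C_b)/(C_e − C_std) = 4.0·(0.0392 − 0.011) / (1.94 − 0.0392) = 0.05934 m³/s.
= 59.34 L/s.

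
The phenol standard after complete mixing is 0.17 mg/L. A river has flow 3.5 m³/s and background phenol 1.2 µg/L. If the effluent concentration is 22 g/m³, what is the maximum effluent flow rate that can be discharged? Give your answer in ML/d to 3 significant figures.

1.2 µg/L = 0.0012 mg/L.
Mass balance at complete mixing: C_std·(Q_w + Q_r) = Q_w·C_e + Q_r·C_b.
Rearranging, Q_w = Q_r·(C_std − C_b)/(C_e − C_std) = 3.5·(0.17 − 0.0012) / (22 − 0.17) = 0.02706 m³/s.
= 2.338 ML/d.

2.34 ML/d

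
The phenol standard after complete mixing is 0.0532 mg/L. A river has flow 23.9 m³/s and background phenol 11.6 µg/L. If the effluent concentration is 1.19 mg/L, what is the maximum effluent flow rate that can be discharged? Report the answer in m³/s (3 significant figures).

11.6 µg/L = 0.0116 mg/L.
Mass balance at complete mixing: C_std·(Q_w + Q_r) = Q_w·C_e + Q_r·C_b.
Rearranging, Q_w = Q_r·(C_std − C_b)/(C_e − C_std) = 23.9·(0.0532 − 0.0116) / (1.19 − 0.0532) = 0.8746 m³/s.

0.875 m³/s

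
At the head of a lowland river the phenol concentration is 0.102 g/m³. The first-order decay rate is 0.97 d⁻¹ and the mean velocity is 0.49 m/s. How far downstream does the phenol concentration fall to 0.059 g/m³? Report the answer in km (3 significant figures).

23.9 km

From C = C₀·e^(−kt), t = ln(C₀/C)/k = ln(0.102/0.059)/0.97 = 0.5474/0.97 = 0.5644 d.
Distance = v·t = 0.49 m/s × 4.876e+04 s = 2.389e+04 m = 23.89 km.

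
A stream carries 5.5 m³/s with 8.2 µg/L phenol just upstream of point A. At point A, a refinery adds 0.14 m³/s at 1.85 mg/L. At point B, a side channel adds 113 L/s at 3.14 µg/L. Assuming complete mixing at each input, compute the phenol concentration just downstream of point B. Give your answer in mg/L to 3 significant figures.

0.0529 mg/L

8.2 µg/L = 0.0082 mg/L.
After input A: C = (5.5·0.0082 + 0.14·1.85) / 5.64 = 0.05392 mg/L.
113 L/s = 0.113 m³/s.
3.14 µg/L = 0.00314 mg/L.
After input B: C = (5.64·0.05392 + 0.113·0.00314) / 5.753 = 0.05292 mg/L.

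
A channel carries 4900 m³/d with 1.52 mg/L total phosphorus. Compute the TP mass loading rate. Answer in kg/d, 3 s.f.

7.45 kg/d

4900 m³/d = 0.05671 m³/s.
Mass flux = Q·C = 0.05671 m³/s × 1.52 g/m³ = 0.0862 g/s.
= 0.0862 g/s × 86.4 = 7.448 kg/d.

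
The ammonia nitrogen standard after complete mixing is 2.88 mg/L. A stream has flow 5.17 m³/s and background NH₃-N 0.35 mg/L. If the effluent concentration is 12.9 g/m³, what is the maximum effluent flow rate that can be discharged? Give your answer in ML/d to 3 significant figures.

113 ML/d

Mass balance at complete mixing: C_std·(Q_w + Q_r) = Q_w·C_e + Q_r·C_b.
Rearranging, Q_w = Q_r·(C_std − C_b)/(C_e − C_std) = 5.17·(2.88 − 0.35) / (12.9 − 2.88) = 1.305 m³/s.
= 112.8 ML/d.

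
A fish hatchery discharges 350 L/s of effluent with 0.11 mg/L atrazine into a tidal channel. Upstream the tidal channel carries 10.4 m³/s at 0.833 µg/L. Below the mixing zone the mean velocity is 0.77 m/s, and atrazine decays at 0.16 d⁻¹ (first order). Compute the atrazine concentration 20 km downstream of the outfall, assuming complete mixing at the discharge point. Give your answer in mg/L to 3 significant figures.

350 L/s = 0.35 m³/s.
0.833 µg/L = 0.000833 mg/L.
After complete mixing, C₀ = (0.35·0.11 + 10.4·0.000833) / 10.75 = 0.004387 mg/L.
Travel time t = 2e+04 m / 0.77 m/s = 2.597e+04 s = 0.3006 d.
C = 0.004387·exp(−0.16·0.3006) = 0.004387·0.953 = 0.004181 mg/L.

0.00418 mg/L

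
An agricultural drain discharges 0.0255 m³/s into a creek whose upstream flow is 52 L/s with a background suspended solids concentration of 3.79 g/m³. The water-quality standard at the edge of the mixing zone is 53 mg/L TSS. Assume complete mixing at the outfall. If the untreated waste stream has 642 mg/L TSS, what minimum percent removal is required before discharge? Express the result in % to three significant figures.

52 L/s = 0.052 m³/s.
Mass balance: 53·0.0775 = 0.0255·Cₑ + 0.052·3.79.
Cₑ = (4.107 − 0.1971) / 0.0255 = 153.3 mg/L.
Required removal = 1 − 153.3/642 = 76.11 %.

76.1 %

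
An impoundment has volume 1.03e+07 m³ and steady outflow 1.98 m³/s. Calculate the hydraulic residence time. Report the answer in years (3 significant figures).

0.165 yr

Q = 1.98 m³/s × 3.156e+07 s/yr = 6.248e+07 m³/yr.
Hydraulic residence time τ = V/Q = 1.03e+07/6.248e+07 = 0.1648 yr.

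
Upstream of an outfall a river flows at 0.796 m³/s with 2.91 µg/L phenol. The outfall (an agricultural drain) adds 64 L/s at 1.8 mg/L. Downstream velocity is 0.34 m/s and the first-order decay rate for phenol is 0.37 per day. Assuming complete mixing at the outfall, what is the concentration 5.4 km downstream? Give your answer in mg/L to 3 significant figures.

0.128 mg/L

64 L/s = 0.064 m³/s.
2.91 µg/L = 0.00291 mg/L.
After complete mixing, C₀ = (0.064·1.8 + 0.796·0.00291) / 0.86 = 0.1366 mg/L.
Travel time t = 5400 m / 0.34 m/s = 1.588e+04 s = 0.1838 d.
C = 0.1366·exp(−0.37·0.1838) = 0.1366·0.9342 = 0.1277 mg/L.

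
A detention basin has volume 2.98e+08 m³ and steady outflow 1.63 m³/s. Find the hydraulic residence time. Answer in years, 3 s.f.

Q = 1.63 m³/s × 3.156e+07 s/yr = 5.144e+07 m³/yr.
Hydraulic residence time τ = V/Q = 2.98e+08/5.144e+07 = 5.793 yr.

5.79 yr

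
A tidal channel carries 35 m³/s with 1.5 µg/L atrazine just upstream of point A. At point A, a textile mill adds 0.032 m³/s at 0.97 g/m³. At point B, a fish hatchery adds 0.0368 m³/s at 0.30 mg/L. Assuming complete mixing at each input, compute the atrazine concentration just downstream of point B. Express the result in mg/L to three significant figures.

0.00270 mg/L

1.5 µg/L = 0.0015 mg/L.
After input A: C = (35·0.0015 + 0.032·0.97) / 35.03 = 0.002385 mg/L.
After input B: C = (35.03·0.002385 + 0.0368·0.3) / 35.07 = 0.002697 mg/L.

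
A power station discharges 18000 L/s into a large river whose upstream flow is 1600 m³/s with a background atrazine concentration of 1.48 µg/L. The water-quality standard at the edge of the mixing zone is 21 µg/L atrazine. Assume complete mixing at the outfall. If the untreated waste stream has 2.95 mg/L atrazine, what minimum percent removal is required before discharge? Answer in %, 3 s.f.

18000 L/s = 18 m³/s.
1.48 µg/L = 0.00148 mg/L.
21 µg/L = 0.021 mg/L.
Mass balance: 0.021·1618 = 18·Cₑ + 1600·0.00148.
Cₑ = (33.98 − 2.368) / 18 = 1.756 mg/L.
Required removal = 1 − 1.756/2.95 = 40.47 %.

40.5 %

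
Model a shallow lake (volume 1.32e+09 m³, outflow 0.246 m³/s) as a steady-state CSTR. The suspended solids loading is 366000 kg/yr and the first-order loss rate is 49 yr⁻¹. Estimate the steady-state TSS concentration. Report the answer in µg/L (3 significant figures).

5.66 µg/L

Outflow Q = 0.246 m³/s × 3.156e+07 s/yr = 7.763e+06 m³/yr.
Steady-state CSTR mass balance: W = Q·C + k·V·C, so C = W/(Q + kV).
Q + kV = 7.763e+06 + 49·1.32e+09 = 6.469e+10 m³/yr.
C = 366000/6.469e+10 = 5.658e-06 kg/m³ = 0.005658 mg/L = 5.658 µg/L.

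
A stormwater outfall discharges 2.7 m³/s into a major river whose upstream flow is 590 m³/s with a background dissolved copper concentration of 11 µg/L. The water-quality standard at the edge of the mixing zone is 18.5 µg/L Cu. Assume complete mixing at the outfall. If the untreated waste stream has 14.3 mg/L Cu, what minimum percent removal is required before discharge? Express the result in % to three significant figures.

11 µg/L = 0.011 mg/L.
18.5 µg/L = 0.0185 mg/L.
Mass balance: 0.0185·592.7 = 2.7·Cₑ + 590·0.011.
Cₑ = (10.96 − 6.49) / 2.7 = 1.657 mg/L.
Required removal = 1 − 1.657/14.3 = 88.41 %.

88.4 %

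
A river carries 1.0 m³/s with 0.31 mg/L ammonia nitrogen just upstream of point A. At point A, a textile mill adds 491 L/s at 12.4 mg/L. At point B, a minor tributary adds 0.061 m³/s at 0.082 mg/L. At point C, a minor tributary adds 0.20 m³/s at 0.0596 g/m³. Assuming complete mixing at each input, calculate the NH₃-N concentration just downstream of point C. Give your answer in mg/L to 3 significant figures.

3.66 mg/L

491 L/s = 0.491 m³/s.
After input A: C = (1·0.31 + 0.491·12.4) / 1.491 = 4.291 mg/L.
After input B: C = (1.491·4.291 + 0.061·0.082) / 1.552 = 4.126 mg/L.
After input C: C = (1.552·4.126 + 0.2·0.0596) / 1.752 = 3.662 mg/L.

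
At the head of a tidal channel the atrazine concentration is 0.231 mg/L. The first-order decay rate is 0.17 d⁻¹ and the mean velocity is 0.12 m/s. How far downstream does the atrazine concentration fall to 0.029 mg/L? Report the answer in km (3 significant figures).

From C = C₀·e^(−kt), t = ln(C₀/C)/k = ln(0.231/0.029)/0.17 = 2.075/0.17 = 12.21 d.
Distance = v·t = 0.12 m/s × 1.055e+06 s = 1.266e+05 m = 126.6 km.

127 km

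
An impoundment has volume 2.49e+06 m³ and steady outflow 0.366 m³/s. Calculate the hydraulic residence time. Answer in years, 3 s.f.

0.216 yr

Q = 0.366 m³/s × 3.156e+07 s/yr = 1.155e+07 m³/yr.
Hydraulic residence time τ = V/Q = 2.49e+06/1.155e+07 = 0.2156 yr.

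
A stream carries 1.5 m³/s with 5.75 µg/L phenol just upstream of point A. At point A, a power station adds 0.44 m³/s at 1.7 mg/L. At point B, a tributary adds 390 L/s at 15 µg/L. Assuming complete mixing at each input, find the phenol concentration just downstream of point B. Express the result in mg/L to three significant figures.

0.327 mg/L

5.75 µg/L = 0.00575 mg/L.
After input A: C = (1.5·0.00575 + 0.44·1.7) / 1.94 = 0.39 mg/L.
390 L/s = 0.39 m³/s.
15 µg/L = 0.015 mg/L.
After input B: C = (1.94·0.39 + 0.39·0.015) / 2.33 = 0.3272 mg/L.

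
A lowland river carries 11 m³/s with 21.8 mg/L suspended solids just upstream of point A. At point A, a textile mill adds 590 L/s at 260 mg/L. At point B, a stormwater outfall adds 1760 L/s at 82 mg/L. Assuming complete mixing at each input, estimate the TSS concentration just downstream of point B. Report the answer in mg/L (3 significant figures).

40.3 mg/L

590 L/s = 0.59 m³/s.
After input A: C = (11·21.8 + 0.59·260) / 11.59 = 33.93 mg/L.
1760 L/s = 1.76 m³/s.
After input B: C = (11.59·33.93 + 1.76·82) / 13.35 = 40.26 mg/L.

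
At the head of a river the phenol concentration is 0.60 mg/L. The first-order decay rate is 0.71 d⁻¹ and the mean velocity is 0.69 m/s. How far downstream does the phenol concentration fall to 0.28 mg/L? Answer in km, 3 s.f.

From C = C₀·e^(−kt), t = ln(C₀/C)/k = ln(0.60/0.28)/0.71 = 0.7621/0.71 = 1.073 d.
Distance = v·t = 0.69 m/s × 9.274e+04 s = 6.399e+04 m = 63.99 km.

64.0 km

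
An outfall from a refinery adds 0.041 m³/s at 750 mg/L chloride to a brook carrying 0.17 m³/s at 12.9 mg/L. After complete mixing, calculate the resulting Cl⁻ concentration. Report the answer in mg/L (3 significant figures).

Conservation of mass across the mixing zone: C = (0.041·750 + 0.17·12.9) / (0.041 + 0.17) = 32.94/0.211 = 156.1 mg/L.

156 mg/L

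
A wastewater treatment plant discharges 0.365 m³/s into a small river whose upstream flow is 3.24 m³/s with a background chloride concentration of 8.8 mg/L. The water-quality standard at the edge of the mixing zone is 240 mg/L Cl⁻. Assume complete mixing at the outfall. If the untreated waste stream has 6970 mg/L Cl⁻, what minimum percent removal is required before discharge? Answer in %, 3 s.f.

67.1 %

Mass balance: 240·3.605 = 0.365·Cₑ + 3.24·8.8.
Cₑ = (865.2 − 28.51) / 0.365 = 2292 mg/L.
Required removal = 1 − 2292/6970 = 67.11 %.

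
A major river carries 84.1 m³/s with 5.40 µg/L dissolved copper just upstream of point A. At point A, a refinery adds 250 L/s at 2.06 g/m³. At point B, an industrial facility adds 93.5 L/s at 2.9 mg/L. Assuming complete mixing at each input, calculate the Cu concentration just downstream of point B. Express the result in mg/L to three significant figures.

5.40 µg/L = 0.0054 mg/L.
250 L/s = 0.25 m³/s.
After input A: C = (84.1·0.0054 + 0.25·2.06) / 84.35 = 0.01149 mg/L.
93.5 L/s = 0.0935 m³/s.
After input B: C = (84.35·0.01149 + 0.0935·2.9) / 84.44 = 0.01469 mg/L.

0.0147 mg/L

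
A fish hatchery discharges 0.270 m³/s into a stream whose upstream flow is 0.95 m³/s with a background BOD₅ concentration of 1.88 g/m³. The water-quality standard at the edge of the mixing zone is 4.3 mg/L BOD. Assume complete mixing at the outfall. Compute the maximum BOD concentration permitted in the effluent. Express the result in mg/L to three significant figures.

Mass balance: 4.3·1.22 = 0.27·Cₑ + 0.95·1.88.
Cₑ = (5.246 − 1.786) / 0.27 = 12.81 mg/L.

12.8 mg/L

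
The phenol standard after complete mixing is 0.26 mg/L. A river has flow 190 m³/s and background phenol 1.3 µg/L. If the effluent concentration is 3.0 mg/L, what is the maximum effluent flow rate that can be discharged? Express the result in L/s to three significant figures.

1.3 µg/L = 0.0013 mg/L.
Mass balance at complete mixing: C_std·(Q_w + Q_r) = Q_w·C_e + Q_r·C_b.
Rearranging, Q_w = Q_r·(C_std − C_b)/(C_e − C_std) = 190·(0.26 − 0.0013) / (3 − 0.26) = 17.94 m³/s.
= 1.794e+04 L/s.

17900 L/s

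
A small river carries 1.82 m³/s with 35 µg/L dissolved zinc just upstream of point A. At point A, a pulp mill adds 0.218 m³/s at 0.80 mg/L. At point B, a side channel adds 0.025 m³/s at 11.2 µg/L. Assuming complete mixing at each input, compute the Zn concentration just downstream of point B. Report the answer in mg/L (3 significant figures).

0.116 mg/L

35 µg/L = 0.035 mg/L.
After input A: C = (1.82·0.035 + 0.218·0.8) / 2.038 = 0.1168 mg/L.
11.2 µg/L = 0.0112 mg/L.
After input B: C = (2.038·0.1168 + 0.025·0.0112) / 2.063 = 0.1156 mg/L.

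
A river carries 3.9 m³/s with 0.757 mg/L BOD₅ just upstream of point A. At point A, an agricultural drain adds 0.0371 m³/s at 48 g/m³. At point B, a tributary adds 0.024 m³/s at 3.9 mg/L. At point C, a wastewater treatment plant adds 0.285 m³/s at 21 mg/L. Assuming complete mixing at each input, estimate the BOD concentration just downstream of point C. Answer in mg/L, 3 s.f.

2.55 mg/L

After input A: C = (3.9·0.757 + 0.0371·48) / 3.937 = 1.202 mg/L.
After input B: C = (3.937·1.202 + 0.024·3.9) / 3.961 = 1.219 mg/L.
After input C: C = (3.961·1.219 + 0.285·21) / 4.246 = 2.546 mg/L.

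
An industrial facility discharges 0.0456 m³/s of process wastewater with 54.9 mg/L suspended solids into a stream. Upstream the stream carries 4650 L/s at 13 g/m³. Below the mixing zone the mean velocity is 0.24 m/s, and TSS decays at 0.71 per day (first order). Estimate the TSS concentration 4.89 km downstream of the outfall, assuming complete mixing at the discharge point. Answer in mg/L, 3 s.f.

11.3 mg/L

4650 L/s = 4.65 m³/s.
After complete mixing, C₀ = (0.0456·54.9 + 4.65·13) / 4.696 = 13.41 mg/L.
Travel time t = 4890 m / 0.24 m/s = 2.038e+04 s = 0.2358 d.
C = 13.41·exp(−0.71·0.2358) = 13.41·0.8458 = 11.34 mg/L.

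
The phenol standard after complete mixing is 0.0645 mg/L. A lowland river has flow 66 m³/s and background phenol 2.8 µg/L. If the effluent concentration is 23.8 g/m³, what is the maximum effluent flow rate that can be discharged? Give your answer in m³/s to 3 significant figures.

0.172 m³/s

2.8 µg/L = 0.0028 mg/L.
Mass balance at complete mixing: C_std·(Q_w + Q_r) = Q_w·C_e + Q_r·C_b.
Rearranging, Q_w = Q_r·(C_std − C_b)/(C_e − C_std) = 66·(0.0645 − 0.0028) / (23.8 − 0.0645) = 0.1716 m³/s.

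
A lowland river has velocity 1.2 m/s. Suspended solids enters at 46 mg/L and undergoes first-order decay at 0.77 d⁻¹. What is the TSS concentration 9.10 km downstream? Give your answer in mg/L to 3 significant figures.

Travel time t = 9.10 km / 1.2 m/s = 9100/1.2 = 7583 s = 0.08777 d.
First-order decay: C = 46·exp(−0.77·0.08777) = 46·0.9347 = 42.99 mg/L.

43.0 mg/L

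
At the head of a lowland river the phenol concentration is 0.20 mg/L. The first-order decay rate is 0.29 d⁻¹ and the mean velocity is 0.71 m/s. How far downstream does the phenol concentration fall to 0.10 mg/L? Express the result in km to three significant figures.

From C = C₀·e^(−kt), t = ln(C₀/C)/k = ln(0.20/0.10)/0.29 = 0.6931/0.29 = 2.39 d.
Distance = v·t = 0.71 m/s × 2.065e+05 s = 1.466e+05 m = 146.6 km.

147 km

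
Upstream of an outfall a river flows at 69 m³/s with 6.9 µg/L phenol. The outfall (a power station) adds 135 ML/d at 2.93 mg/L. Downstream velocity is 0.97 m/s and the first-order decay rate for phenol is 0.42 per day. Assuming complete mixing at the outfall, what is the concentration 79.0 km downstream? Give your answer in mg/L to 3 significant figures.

0.0482 mg/L

135 ML/d = 1.562 m³/s.
6.9 µg/L = 0.0069 mg/L.
After complete mixing, C₀ = (1.562·2.93 + 69·0.0069) / 70.56 = 0.07163 mg/L.
Travel time t = 7.9e+04 m / 0.97 m/s = 8.144e+04 s = 0.9426 d.
C = 0.07163·exp(−0.42·0.9426) = 0.07163·0.6731 = 0.04821 mg/L.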